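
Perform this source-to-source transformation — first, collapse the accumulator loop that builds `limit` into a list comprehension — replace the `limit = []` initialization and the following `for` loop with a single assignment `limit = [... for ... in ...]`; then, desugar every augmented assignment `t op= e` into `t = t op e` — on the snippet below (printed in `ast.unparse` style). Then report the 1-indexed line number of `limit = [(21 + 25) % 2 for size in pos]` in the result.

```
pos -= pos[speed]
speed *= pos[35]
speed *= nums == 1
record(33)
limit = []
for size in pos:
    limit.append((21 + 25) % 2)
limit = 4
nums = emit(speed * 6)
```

5

Transformed code:
pos = pos - pos[speed]
speed = speed * pos[35]
speed = speed * (nums == 1)
record(33)
limit = [(21 + 25) % 2 for size in pos]
limit = 4
nums = emit(speed * 6)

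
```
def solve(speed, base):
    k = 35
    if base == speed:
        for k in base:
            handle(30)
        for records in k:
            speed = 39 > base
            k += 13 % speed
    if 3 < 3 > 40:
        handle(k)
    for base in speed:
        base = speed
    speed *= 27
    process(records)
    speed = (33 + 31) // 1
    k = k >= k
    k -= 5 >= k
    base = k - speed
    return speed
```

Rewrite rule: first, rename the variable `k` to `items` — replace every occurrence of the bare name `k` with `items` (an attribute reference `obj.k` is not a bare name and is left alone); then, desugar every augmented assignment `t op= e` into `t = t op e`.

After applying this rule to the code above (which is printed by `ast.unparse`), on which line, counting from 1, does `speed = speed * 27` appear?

13

Transformed code:
def solve(speed, base):
    items = 35
    if base == speed:
        for items in base:
            handle(30)
        for records in items:
            speed = 39 > base
            items = items + 13 % speed
    if 3 < 3 > 40:
        handle(items)
    for base in speed:
        base = speed
    speed = speed * 27
    process(records)
    speed = (33 + 31) // 1
    items = items >= items
    items = items - (5 >= items)
    base = items - speed
    return speed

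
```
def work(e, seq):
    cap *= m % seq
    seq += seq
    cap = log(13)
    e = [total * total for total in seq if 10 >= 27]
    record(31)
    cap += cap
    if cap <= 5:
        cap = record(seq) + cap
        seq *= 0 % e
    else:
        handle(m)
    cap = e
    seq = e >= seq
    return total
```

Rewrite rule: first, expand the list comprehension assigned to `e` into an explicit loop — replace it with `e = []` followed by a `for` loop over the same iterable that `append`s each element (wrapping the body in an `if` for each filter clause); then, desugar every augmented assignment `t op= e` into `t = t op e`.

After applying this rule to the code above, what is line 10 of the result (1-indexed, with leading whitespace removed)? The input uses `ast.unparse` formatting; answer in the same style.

cap = cap + cap

Transformed code:
def work(e, seq):
    cap = cap * (m % seq)
    seq = seq + seq
    cap = log(13)
    e = []
    for total in seq:
        if 10 >= 27:
            e.append(total * total)
    record(31)
    cap = cap + cap
    if cap <= 5:
        cap = record(seq) + cap
        seq = seq * (0 % e)
    else:
        handle(m)
    cap = e
    seq = e >= seq
    return total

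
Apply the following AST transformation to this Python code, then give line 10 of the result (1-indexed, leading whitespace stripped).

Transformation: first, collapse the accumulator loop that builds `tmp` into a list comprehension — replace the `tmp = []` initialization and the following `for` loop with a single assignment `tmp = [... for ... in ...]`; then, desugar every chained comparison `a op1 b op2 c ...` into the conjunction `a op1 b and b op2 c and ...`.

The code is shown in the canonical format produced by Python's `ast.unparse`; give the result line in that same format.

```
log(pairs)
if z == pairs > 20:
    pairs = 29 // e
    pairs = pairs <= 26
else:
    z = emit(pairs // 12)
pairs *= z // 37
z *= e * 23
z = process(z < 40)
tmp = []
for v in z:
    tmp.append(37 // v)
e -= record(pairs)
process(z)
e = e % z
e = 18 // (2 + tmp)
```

tmp = [37 // v for v in z]

Transformed code:
log(pairs)
if z == pairs and pairs > 20:
    pairs = 29 // e
    pairs = pairs <= 26
else:
    z = emit(pairs // 12)
pairs *= z // 37
z *= e * 23
z = process(z < 40)
tmp = [37 // v for v in z]
e -= record(pairs)
process(z)
e = e % z
e = 18 // (2 + tmp)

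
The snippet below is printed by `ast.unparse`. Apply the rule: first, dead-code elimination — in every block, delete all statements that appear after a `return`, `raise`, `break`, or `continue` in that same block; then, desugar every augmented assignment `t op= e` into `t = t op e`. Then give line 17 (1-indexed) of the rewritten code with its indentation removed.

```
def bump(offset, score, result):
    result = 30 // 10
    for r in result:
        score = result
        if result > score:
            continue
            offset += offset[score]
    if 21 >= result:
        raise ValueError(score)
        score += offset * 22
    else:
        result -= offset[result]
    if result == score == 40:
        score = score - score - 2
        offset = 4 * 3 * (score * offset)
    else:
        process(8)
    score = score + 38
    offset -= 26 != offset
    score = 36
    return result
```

offset = offset - (26 != offset)

Transformed code:
def bump(offset, score, result):
    result = 30 // 10
    for r in result:
        score = result
        if result > score:
            continue
    if 21 >= result:
        raise ValueError(score)
    else:
        result = result - offset[result]
    if result == score == 40:
        score = score - score - 2
        offset = 4 * 3 * (score * offset)
    else:
        process(8)
    score = score + 38
    offset = offset - (26 != offset)
    score = 36
    return result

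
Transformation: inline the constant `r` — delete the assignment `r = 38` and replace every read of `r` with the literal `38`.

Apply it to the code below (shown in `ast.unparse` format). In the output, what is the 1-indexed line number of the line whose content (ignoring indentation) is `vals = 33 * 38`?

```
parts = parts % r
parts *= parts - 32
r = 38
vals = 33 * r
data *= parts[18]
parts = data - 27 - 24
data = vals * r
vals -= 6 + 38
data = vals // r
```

3

Transformed code:
parts = parts % 38
parts *= parts - 32
vals = 33 * 38
data *= parts[18]
parts = data - 27 - 24
data = vals * 38
vals -= 6 + 38
data = vals // 38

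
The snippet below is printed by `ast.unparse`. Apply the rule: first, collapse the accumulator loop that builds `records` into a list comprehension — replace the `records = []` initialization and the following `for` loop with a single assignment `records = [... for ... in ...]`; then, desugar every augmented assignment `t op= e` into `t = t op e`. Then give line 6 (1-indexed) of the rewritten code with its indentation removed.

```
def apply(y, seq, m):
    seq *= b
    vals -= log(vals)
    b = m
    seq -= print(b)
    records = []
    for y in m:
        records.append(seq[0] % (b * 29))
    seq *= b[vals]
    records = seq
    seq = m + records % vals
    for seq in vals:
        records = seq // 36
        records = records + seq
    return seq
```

records = [seq[0] % (b * 29) for y in m]

Transformed code:
def apply(y, seq, m):
    seq = seq * b
    vals = vals - log(vals)
    b = m
    seq = seq - print(b)
    records = [seq[0] % (b * 29) for y in m]
    seq = seq * b[vals]
    records = seq
    seq = m + records % vals
    for seq in vals:
        records = seq // 36
        records = records + seq
    return seq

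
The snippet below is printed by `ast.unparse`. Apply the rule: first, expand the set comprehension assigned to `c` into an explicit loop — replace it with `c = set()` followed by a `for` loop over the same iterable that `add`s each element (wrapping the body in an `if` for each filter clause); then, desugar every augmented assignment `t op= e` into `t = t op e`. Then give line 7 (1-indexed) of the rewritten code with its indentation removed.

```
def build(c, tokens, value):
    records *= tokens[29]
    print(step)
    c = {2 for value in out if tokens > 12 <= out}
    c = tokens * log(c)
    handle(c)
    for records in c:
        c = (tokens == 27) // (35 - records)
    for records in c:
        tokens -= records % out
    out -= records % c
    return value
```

c.add(2)

Transformed code:
def build(c, tokens, value):
    records = records * tokens[29]
    print(step)
    c = set()
    for value in out:
        if tokens > 12 <= out:
            c.add(2)
    c = tokens * log(c)
    handle(c)
    for records in c:
        c = (tokens == 27) // (35 - records)
    for records in c:
        tokens = tokens - records % out
    out = out - records % c
    return value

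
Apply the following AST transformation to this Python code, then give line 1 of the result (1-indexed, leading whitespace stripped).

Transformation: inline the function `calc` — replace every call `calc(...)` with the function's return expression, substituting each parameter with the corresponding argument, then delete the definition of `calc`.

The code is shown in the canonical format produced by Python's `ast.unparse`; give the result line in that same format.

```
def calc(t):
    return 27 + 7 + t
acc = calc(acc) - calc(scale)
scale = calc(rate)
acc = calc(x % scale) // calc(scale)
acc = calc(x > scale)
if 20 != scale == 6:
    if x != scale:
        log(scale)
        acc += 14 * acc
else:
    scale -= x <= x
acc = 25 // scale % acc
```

acc = 27 + 7 + acc - (27 + 7 + scale)

Transformed code:
acc = 27 + 7 + acc - (27 + 7 + scale)
scale = 27 + 7 + rate
acc = (27 + 7 + x % scale) // (27 + 7 + scale)
acc = 27 + 7 + (x > scale)
if 20 != scale == 6:
    if x != scale:
        log(scale)
        acc += 14 * acc
else:
    scale -= x <= x
acc = 25 // scale % acc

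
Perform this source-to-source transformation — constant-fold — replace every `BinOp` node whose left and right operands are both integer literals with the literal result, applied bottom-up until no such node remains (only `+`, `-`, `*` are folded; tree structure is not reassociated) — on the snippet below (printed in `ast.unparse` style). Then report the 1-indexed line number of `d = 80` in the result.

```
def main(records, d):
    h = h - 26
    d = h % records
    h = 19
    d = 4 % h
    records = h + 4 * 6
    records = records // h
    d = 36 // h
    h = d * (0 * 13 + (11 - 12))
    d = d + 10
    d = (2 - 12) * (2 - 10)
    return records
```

Transformed code:
def main(records, d):
    h = h - 26
    d = h % records
    h = 19
    d = 4 % h
    records = h + 24
    records = records // h
    d = 36 // h
    h = d * -1
    d = d + 10
    d = 80
    return records

11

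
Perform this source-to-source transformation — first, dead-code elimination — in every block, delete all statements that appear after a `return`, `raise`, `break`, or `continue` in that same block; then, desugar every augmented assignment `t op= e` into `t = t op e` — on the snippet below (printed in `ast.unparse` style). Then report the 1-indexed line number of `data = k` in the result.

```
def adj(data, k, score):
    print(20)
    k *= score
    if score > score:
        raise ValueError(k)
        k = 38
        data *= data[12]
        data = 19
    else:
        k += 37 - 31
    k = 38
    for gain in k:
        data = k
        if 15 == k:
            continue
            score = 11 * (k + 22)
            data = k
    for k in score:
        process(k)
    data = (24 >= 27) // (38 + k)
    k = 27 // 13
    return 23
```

10

Transformed code:
def adj(data, k, score):
    print(20)
    k = k * score
    if score > score:
        raise ValueError(k)
    else:
        k = k + (37 - 31)
    k = 38
    for gain in k:
        data = k
        if 15 == k:
            continue
    for k in score:
        process(k)
    data = (24 >= 27) // (38 + k)
    k = 27 // 13
    return 23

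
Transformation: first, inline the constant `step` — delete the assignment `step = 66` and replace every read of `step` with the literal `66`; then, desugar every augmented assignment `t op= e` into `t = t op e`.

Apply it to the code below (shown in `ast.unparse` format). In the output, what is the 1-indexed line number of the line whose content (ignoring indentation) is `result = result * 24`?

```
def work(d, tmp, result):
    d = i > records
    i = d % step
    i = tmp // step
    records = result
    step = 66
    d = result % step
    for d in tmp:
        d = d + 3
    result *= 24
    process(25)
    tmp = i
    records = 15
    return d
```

Transformed code:
def work(d, tmp, result):
    d = i > records
    i = d % 66
    i = tmp // 66
    records = result
    d = result % 66
    for d in tmp:
        d = d + 3
    result = result * 24
    process(25)
    tmp = i
    records = 15
    return d

9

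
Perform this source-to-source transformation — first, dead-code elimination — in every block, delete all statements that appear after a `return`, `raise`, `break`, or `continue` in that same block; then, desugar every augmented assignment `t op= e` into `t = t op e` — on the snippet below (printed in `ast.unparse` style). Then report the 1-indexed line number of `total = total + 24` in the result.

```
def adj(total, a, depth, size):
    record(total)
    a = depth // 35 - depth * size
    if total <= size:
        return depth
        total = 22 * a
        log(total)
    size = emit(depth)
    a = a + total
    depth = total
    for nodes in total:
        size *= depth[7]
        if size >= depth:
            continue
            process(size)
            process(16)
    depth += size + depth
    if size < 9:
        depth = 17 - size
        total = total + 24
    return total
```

16

Transformed code:
def adj(total, a, depth, size):
    record(total)
    a = depth // 35 - depth * size
    if total <= size:
        return depth
    size = emit(depth)
    a = a + total
    depth = total
    for nodes in total:
        size = size * depth[7]
        if size >= depth:
            continue
    depth = depth + (size + depth)
    if size < 9:
        depth = 17 - size
        total = total + 24
    return total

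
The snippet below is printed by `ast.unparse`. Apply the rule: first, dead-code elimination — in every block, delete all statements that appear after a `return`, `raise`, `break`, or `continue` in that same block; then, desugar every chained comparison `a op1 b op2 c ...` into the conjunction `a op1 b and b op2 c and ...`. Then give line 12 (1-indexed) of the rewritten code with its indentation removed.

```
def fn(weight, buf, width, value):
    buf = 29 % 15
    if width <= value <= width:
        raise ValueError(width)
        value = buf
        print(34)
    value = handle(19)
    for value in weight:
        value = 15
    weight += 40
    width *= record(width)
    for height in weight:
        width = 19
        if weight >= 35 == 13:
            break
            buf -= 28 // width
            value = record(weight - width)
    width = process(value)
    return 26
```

if weight >= 35 and 35 == 13:

Transformed code:
def fn(weight, buf, width, value):
    buf = 29 % 15
    if width <= value and value <= width:
        raise ValueError(width)
    value = handle(19)
    for value in weight:
        value = 15
    weight += 40
    width *= record(width)
    for height in weight:
        width = 19
        if weight >= 35 and 35 == 13:
            break
    width = process(value)
    return 26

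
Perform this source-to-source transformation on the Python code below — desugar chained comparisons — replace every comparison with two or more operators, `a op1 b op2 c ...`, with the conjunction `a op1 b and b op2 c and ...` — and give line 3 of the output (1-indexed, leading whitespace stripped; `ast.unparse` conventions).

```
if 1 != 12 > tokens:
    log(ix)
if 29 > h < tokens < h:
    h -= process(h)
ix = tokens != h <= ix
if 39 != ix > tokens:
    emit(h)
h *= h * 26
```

Transformed code:
if 1 != 12 and 12 > tokens:
    log(ix)
if 29 > h and h < tokens and (tokens < h):
    h -= process(h)
ix = tokens != h and h <= ix
if 39 != ix and ix > tokens:
    emit(h)
h *= h * 26

if 29 > h and h < tokens and (tokens < h):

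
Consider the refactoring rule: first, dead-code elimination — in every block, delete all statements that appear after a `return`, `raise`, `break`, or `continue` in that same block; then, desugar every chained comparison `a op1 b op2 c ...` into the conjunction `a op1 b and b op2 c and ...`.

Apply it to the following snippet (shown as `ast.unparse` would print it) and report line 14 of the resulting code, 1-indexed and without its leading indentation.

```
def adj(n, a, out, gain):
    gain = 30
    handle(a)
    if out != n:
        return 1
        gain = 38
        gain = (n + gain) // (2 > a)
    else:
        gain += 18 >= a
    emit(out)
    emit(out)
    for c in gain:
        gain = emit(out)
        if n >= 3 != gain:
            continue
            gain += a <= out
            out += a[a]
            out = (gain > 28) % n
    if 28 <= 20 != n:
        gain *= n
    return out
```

if 28 <= 20 and 20 != n:

Transformed code:
def adj(n, a, out, gain):
    gain = 30
    handle(a)
    if out != n:
        return 1
    else:
        gain += 18 >= a
    emit(out)
    emit(out)
    for c in gain:
        gain = emit(out)
        if n >= 3 and 3 != gain:
            continue
    if 28 <= 20 and 20 != n:
        gain *= n
    return out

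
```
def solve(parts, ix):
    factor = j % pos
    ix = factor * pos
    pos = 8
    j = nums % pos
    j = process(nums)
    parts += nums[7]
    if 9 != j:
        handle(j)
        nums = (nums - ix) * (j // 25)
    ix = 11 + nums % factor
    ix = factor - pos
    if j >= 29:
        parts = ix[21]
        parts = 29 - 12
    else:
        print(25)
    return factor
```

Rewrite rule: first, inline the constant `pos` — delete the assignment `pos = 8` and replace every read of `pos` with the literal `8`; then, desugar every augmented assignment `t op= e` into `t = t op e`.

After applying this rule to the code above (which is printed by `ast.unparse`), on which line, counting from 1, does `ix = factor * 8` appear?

3

Transformed code:
def solve(parts, ix):
    factor = j % 8
    ix = factor * 8
    j = nums % 8
    j = process(nums)
    parts = parts + nums[7]
    if 9 != j:
        handle(j)
        nums = (nums - ix) * (j // 25)
    ix = 11 + nums % factor
    ix = factor - 8
    if j >= 29:
        parts = ix[21]
        parts = 29 - 12
    else:
        print(25)
    return factor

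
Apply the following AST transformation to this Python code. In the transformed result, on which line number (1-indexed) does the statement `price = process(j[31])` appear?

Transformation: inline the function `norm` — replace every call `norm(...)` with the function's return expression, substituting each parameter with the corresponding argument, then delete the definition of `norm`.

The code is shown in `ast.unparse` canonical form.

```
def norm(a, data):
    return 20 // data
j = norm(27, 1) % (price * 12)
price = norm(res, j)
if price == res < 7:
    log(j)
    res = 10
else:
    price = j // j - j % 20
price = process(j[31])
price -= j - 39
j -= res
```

8

Transformed code:
j = 20 // 1 % (price * 12)
price = 20 // j
if price == res < 7:
    log(j)
    res = 10
else:
    price = j // j - j % 20
price = process(j[31])
price -= j - 39
j -= res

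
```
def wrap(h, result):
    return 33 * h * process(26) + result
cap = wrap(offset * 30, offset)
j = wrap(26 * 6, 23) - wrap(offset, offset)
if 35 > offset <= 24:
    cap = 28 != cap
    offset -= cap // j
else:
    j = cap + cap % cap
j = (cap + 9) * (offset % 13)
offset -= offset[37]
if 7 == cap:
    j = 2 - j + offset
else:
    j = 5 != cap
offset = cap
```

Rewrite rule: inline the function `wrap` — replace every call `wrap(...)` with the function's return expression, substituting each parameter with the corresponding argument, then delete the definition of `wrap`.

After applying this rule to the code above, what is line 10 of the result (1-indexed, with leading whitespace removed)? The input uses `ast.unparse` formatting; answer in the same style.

if 7 == cap:

Transformed code:
cap = 33 * (offset * 30) * process(26) + offset
j = 33 * (26 * 6) * process(26) + 23 - (33 * offset * process(26) + offset)
if 35 > offset <= 24:
    cap = 28 != cap
    offset -= cap // j
else:
    j = cap + cap % cap
j = (cap + 9) * (offset % 13)
offset -= offset[37]
if 7 == cap:
    j = 2 - j + offset
else:
    j = 5 != cap
offset = cap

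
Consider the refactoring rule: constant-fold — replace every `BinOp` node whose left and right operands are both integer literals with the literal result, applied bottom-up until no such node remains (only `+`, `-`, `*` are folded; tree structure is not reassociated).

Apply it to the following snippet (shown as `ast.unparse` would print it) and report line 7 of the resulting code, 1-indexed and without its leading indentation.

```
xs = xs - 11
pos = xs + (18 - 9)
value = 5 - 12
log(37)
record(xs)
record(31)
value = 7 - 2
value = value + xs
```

Transformed code:
xs = xs - 11
pos = xs + 9
value = -7
log(37)
record(xs)
record(31)
value = 5
value = value + xs

value = 5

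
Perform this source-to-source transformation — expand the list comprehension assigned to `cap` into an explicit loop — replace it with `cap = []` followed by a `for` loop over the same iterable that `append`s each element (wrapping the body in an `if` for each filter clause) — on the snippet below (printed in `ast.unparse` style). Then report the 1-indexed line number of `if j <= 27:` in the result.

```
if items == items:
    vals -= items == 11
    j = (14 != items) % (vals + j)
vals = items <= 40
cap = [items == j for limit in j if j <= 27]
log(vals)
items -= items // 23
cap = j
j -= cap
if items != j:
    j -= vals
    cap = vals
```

Transformed code:
if items == items:
    vals -= items == 11
    j = (14 != items) % (vals + j)
vals = items <= 40
cap = []
for limit in j:
    if j <= 27:
        cap.append(items == j)
log(vals)
items -= items // 23
cap = j
j -= cap
if items != j:
    j -= vals
    cap = vals

7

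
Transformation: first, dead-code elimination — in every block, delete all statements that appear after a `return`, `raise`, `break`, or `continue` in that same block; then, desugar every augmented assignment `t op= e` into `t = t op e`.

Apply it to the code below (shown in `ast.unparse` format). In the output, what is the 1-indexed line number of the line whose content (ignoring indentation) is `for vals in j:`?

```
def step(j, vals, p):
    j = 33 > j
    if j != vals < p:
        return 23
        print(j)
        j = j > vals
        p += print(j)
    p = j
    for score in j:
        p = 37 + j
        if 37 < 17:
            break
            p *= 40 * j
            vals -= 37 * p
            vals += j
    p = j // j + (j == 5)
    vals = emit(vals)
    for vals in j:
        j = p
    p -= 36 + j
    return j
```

Transformed code:
def step(j, vals, p):
    j = 33 > j
    if j != vals < p:
        return 23
    p = j
    for score in j:
        p = 37 + j
        if 37 < 17:
            break
    p = j // j + (j == 5)
    vals = emit(vals)
    for vals in j:
        j = p
    p = p - (36 + j)
    return j

12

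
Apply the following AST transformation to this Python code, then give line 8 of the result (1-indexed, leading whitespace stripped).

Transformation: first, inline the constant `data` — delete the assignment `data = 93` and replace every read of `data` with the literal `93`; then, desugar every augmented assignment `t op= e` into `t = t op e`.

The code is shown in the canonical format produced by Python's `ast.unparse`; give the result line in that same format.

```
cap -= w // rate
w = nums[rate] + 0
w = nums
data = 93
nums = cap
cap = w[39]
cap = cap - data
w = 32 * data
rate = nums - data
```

rate = nums - 93

Transformed code:
cap = cap - w // rate
w = nums[rate] + 0
w = nums
nums = cap
cap = w[39]
cap = cap - 93
w = 32 * 93
rate = nums - 93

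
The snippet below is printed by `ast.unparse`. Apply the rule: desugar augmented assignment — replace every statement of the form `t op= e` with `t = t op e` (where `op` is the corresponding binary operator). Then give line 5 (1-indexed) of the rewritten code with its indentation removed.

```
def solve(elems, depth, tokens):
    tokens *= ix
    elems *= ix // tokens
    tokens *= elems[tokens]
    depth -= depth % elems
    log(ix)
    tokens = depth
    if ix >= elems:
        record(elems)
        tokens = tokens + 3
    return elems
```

Transformed code:
def solve(elems, depth, tokens):
    tokens = tokens * ix
    elems = elems * (ix // tokens)
    tokens = tokens * elems[tokens]
    depth = depth - depth % elems
    log(ix)
    tokens = depth
    if ix >= elems:
        record(elems)
        tokens = tokens + 3
    return elems

depth = depth - depth % elems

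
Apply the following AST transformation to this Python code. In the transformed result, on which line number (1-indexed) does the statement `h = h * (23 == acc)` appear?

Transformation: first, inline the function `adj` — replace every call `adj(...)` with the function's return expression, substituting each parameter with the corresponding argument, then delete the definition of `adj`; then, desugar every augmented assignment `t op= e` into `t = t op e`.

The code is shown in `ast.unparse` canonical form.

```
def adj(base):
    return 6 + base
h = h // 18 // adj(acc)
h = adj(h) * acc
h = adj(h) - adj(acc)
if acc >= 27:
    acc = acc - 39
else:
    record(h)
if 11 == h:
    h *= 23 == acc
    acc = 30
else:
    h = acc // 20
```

Transformed code:
h = h // 18 // (6 + acc)
h = (6 + h) * acc
h = 6 + h - (6 + acc)
if acc >= 27:
    acc = acc - 39
else:
    record(h)
if 11 == h:
    h = h * (23 == acc)
    acc = 30
else:
    h = acc // 20

9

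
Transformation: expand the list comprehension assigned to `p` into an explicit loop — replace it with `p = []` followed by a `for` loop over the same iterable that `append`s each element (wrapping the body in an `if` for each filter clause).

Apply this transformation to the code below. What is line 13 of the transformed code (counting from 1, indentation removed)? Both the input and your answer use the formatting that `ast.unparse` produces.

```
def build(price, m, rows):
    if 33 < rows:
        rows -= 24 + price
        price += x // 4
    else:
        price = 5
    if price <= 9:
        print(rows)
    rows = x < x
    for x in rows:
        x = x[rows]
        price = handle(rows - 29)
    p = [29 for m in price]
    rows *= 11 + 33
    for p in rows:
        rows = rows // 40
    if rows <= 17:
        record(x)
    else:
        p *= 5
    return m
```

Transformed code:
def build(price, m, rows):
    if 33 < rows:
        rows -= 24 + price
        price += x // 4
    else:
        price = 5
    if price <= 9:
        print(rows)
    rows = x < x
    for x in rows:
        x = x[rows]
        price = handle(rows - 29)
    p = []
    for m in price:
        p.append(29)
    rows *= 11 + 33
    for p in rows:
        rows = rows // 40
    if rows <= 17:
        record(x)
    else:
        p *= 5
    return m

p = []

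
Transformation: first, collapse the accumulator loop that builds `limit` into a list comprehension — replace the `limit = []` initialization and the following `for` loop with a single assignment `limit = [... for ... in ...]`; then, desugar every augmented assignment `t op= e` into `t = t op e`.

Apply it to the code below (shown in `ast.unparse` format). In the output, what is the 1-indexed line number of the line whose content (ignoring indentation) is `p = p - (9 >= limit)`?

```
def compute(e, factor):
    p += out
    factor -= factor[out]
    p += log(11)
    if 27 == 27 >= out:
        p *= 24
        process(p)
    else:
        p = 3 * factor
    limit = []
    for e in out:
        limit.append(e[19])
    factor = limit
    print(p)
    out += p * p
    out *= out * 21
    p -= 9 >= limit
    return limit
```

Transformed code:
def compute(e, factor):
    p = p + out
    factor = factor - factor[out]
    p = p + log(11)
    if 27 == 27 >= out:
        p = p * 24
        process(p)
    else:
        p = 3 * factor
    limit = [e[19] for e in out]
    factor = limit
    print(p)
    out = out + p * p
    out = out * (out * 21)
    p = p - (9 >= limit)
    return limit

15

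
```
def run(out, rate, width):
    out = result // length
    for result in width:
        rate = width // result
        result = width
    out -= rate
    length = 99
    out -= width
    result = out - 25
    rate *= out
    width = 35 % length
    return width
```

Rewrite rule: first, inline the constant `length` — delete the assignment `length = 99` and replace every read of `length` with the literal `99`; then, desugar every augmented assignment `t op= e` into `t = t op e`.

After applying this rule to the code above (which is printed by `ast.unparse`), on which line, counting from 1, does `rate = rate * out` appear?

9

Transformed code:
def run(out, rate, width):
    out = result // 99
    for result in width:
        rate = width // result
        result = width
    out = out - rate
    out = out - width
    result = out - 25
    rate = rate * out
    width = 35 % 99
    return width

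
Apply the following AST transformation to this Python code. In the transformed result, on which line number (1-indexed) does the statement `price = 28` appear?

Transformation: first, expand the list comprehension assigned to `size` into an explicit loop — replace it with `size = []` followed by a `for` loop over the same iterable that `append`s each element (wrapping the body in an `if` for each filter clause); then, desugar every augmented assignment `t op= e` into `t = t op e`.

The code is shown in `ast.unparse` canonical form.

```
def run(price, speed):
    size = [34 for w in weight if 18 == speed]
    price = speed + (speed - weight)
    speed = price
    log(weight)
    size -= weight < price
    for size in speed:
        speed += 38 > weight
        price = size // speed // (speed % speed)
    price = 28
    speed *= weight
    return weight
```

Transformed code:
def run(price, speed):
    size = []
    for w in weight:
        if 18 == speed:
            size.append(34)
    price = speed + (speed - weight)
    speed = price
    log(weight)
    size = size - (weight < price)
    for size in speed:
        speed = speed + (38 > weight)
        price = size // speed // (speed % speed)
    price = 28
    speed = speed * weight
    return weight

13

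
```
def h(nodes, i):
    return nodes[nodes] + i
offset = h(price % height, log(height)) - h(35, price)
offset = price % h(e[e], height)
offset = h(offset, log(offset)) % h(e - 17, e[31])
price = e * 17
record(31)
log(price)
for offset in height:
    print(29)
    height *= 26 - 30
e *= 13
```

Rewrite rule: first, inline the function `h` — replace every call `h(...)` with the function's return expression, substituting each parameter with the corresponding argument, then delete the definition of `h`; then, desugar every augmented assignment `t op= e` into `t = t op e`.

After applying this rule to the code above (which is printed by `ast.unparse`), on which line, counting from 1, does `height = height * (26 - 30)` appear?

9

Transformed code:
offset = (price % height)[price % height] + log(height) - (35[35] + price)
offset = price % (e[e][e[e]] + height)
offset = (offset[offset] + log(offset)) % ((e - 17)[e - 17] + e[31])
price = e * 17
record(31)
log(price)
for offset in height:
    print(29)
    height = height * (26 - 30)
e = e * 13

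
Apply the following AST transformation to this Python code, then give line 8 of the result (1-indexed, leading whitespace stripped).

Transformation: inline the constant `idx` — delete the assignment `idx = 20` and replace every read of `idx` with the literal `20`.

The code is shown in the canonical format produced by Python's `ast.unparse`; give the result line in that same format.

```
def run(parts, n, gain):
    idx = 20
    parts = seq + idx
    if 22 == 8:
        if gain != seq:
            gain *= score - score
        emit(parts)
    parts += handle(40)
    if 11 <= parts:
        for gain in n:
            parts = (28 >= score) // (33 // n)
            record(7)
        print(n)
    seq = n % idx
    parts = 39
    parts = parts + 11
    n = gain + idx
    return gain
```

if 11 <= parts:

Transformed code:
def run(parts, n, gain):
    parts = seq + 20
    if 22 == 8:
        if gain != seq:
            gain *= score - score
        emit(parts)
    parts += handle(40)
    if 11 <= parts:
        for gain in n:
            parts = (28 >= score) // (33 // n)
            record(7)
        print(n)
    seq = n % 20
    parts = 39
    parts = parts + 11
    n = gain + 20
    return gain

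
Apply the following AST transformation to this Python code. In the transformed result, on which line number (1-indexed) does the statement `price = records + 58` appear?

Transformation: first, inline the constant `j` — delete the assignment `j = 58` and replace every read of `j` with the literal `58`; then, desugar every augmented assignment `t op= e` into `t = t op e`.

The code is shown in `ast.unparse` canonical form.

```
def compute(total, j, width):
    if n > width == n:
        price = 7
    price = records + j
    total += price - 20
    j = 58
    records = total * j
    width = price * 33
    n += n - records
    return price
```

4

Transformed code:
def compute(total, j, width):
    if n > width == n:
        price = 7
    price = records + 58
    total = total + (price - 20)
    records = total * 58
    width = price * 33
    n = n + (n - records)
    return price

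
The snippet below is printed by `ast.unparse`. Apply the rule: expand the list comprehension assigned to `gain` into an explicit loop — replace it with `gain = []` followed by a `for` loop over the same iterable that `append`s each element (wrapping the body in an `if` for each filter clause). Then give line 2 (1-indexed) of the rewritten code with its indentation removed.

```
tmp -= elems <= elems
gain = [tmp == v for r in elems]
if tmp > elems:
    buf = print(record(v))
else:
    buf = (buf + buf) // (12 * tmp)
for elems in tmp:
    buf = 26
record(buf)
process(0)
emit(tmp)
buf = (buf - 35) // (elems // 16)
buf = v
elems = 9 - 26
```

gain = []

Transformed code:
tmp -= elems <= elems
gain = []
for r in elems:
    gain.append(tmp == v)
if tmp > elems:
    buf = print(record(v))
else:
    buf = (buf + buf) // (12 * tmp)
for elems in tmp:
    buf = 26
record(buf)
process(0)
emit(tmp)
buf = (buf - 35) // (elems // 16)
buf = v
elems = 9 - 26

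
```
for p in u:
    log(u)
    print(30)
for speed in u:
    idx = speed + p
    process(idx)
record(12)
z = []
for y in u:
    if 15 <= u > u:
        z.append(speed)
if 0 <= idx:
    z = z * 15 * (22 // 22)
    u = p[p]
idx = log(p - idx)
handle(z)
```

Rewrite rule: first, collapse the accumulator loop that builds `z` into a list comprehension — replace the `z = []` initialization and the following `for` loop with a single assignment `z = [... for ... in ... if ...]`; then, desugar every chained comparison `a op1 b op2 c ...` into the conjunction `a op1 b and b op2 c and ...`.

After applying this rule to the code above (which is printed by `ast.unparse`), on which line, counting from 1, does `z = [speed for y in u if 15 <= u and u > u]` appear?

8

Transformed code:
for p in u:
    log(u)
    print(30)
for speed in u:
    idx = speed + p
    process(idx)
record(12)
z = [speed for y in u if 15 <= u and u > u]
if 0 <= idx:
    z = z * 15 * (22 // 22)
    u = p[p]
idx = log(p - idx)
handle(z)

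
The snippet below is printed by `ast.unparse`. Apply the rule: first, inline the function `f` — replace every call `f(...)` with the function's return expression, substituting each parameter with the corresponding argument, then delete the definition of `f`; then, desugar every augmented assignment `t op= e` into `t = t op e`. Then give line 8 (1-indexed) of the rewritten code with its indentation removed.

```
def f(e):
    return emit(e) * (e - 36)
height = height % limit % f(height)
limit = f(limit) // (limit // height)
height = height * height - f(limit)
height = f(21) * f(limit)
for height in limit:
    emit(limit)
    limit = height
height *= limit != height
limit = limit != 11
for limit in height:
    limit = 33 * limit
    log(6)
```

height = height * (limit != height)

Transformed code:
height = height % limit % (emit(height) * (height - 36))
limit = emit(limit) * (limit - 36) // (limit // height)
height = height * height - emit(limit) * (limit - 36)
height = emit(21) * (21 - 36) * (emit(limit) * (limit - 36))
for height in limit:
    emit(limit)
    limit = height
height = height * (limit != height)
limit = limit != 11
for limit in height:
    limit = 33 * limit
    log(6)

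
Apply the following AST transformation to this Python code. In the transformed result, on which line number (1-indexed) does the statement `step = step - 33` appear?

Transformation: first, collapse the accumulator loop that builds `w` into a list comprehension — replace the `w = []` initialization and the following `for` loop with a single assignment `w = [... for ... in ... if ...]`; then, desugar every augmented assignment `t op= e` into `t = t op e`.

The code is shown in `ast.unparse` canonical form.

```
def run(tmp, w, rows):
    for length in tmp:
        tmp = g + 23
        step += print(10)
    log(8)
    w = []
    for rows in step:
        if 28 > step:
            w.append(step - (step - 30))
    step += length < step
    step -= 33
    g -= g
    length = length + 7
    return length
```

Transformed code:
def run(tmp, w, rows):
    for length in tmp:
        tmp = g + 23
        step = step + print(10)
    log(8)
    w = [step - (step - 30) for rows in step if 28 > step]
    step = step + (length < step)
    step = step - 33
    g = g - g
    length = length + 7
    return length

8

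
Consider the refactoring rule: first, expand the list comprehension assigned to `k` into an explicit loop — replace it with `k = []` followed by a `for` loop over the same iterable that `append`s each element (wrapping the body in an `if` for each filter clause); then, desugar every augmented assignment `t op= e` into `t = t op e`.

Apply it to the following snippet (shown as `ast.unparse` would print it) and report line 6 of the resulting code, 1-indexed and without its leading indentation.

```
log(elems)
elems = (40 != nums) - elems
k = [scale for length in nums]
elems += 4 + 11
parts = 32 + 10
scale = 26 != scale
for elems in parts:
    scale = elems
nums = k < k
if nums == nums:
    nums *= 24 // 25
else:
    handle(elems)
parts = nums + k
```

Transformed code:
log(elems)
elems = (40 != nums) - elems
k = []
for length in nums:
    k.append(scale)
elems = elems + (4 + 11)
parts = 32 + 10
scale = 26 != scale
for elems in parts:
    scale = elems
nums = k < k
if nums == nums:
    nums = nums * (24 // 25)
else:
    handle(elems)
parts = nums + k

elems = elems + (4 + 11)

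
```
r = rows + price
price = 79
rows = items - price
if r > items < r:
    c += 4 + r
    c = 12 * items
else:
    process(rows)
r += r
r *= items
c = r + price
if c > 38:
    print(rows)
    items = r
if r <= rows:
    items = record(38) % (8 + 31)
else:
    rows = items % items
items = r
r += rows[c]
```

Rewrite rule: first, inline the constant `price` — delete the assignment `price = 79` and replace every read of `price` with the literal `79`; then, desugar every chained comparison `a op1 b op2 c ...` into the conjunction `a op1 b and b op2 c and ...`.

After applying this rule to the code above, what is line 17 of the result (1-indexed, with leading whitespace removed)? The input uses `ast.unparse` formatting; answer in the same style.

Transformed code:
r = rows + 79
rows = items - 79
if r > items and items < r:
    c += 4 + r
    c = 12 * items
else:
    process(rows)
r += r
r *= items
c = r + 79
if c > 38:
    print(rows)
    items = r
if r <= rows:
    items = record(38) % (8 + 31)
else:
    rows = items % items
items = r
r += rows[c]

rows = items % items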